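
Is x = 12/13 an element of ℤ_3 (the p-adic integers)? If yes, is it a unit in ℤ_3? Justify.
x ∈ ℤ_3 but not a unit; v_3(x) = 1 > 0

ℤ_3 = {x ∈ ℚ_3 : v_3(x) ≥ 0} and ℤ_3^× = {x ∈ ℤ_3 : v_3(x) = 0}. Here v_3(12/13) = v_3(num) − v_3(den) = 1; compare against these criteria.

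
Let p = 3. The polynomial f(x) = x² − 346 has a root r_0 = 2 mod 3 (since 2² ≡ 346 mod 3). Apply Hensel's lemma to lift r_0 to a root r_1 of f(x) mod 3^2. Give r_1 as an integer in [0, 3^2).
r_1 = 2 (mod 9)

Hensel's recurrence: r_{i+1} = r_i − f(r_i)·(f′(r_i))^{-1} mod 3^{i+2}, with f′(x) = 2x. Iterate:
  r_0 = 2 (mod 3)
  r_1 = 2 (mod 9)
Final: r_1 = 2, and one checks f(r_1) ≡ 0 mod 3^2.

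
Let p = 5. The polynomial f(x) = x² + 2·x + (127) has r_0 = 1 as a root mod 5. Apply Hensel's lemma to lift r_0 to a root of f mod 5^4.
r_3 = 306 (mod 625)

Hensel: r_{i+1} = r_i − f(r_i)·(f′(r_i))^{-1} mod 5^{i+2}, f′(x) = 2x + 2. Iterate:
  r_0 = 1 (mod 5)
  r_1 = 6 (mod 25)
  r_2 = 56 (mod 125)
  r_3 = 306 (mod 625)
Final: r = 306 satisfies f(r) ≡ 0 mod 5^4.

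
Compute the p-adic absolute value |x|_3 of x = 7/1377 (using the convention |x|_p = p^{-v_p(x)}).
|7/1377|_3 = 81

Step 1 — compute v_3(x) by factoring powers of 3 out of the numerator and denominator: v_3(7/1377) = -4. Step 2 — apply |x|_p = p^{-v_p(x)} = 3^{4} = 81.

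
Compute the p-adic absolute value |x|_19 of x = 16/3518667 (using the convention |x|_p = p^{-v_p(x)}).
|16/3518667|_19 = 130321

Step 1 — compute v_19(x) by factoring powers of 19 out of the numerator and denominator: v_19(16/3518667) = -4. Step 2 — apply |x|_p = p^{-v_p(x)} = 19^{4} = 130321.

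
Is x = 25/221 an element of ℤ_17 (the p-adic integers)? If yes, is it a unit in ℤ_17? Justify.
x ∉ ℤ_17 (v_17(x) = -1 < 0)

ℤ_17 = {x ∈ ℚ_17 : v_17(x) ≥ 0} and ℤ_17^× = {x ∈ ℤ_17 : v_17(x) = 0}. Here v_17(25/221) = v_17(num) − v_17(den) = -1; compare against these criteria.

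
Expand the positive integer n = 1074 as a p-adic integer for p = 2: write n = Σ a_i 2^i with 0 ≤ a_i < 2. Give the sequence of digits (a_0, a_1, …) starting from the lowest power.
(a_0, a_1, …) = (0, 1, 0, 0, 1, 1, 0, 0, 0, 0, 1)

Repeated division by 2 gives the digits low-to-high: 1074 = 1·2^1 + 1·2^4 + 1·2^5 + 1·2^10. Digit sequence: (0, 1, 0, 0, 1, 1, 0, 0, 0, 0, 1).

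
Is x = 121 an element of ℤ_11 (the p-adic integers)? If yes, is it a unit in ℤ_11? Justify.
x ∈ ℤ_11 but not a unit; v_11(x) = 2 > 0

ℤ_11 = {x ∈ ℚ_11 : v_11(x) ≥ 0} and ℤ_11^× = {x ∈ ℤ_11 : v_11(x) = 0}. Here v_11(121) = v_11(num) − v_11(den) = 2; compare against these criteria.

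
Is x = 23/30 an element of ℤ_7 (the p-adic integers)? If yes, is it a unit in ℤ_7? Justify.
x ∈ ℤ_7^× (unit); v_7(x) = 0

ℤ_7 = {x ∈ ℚ_7 : v_7(x) ≥ 0} and ℤ_7^× = {x ∈ ℤ_7 : v_7(x) = 0}. Here v_7(23/30) = v_7(num) − v_7(den) = 0; compare against these criteria.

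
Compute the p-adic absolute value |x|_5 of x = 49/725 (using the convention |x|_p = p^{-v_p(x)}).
|49/725|_5 = 25

Step 1 — compute v_5(x) by factoring powers of 5 out of the numerator and denominator: v_5(49/725) = -2. Step 2 — apply |x|_p = p^{-v_p(x)} = 5^{2} = 25.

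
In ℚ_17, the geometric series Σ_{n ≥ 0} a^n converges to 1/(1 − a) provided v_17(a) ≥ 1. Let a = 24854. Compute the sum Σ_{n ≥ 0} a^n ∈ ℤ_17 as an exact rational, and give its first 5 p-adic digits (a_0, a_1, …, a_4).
Σ a^n = 1/(1 − a) = -1/24853;  first 5 digits = (1, 0, 1, 5, 1)

v_17(a) = 2 ≥ 1, so the series converges in ℤ_17 to 1/(1 − a) = 1/(1 − 24854) = -1/24853. Expand this rational in ℤ_17: compute digits iteratively via d_i = x_i mod 17, x_{i+1} = (x_i − d_i)/17. The first 5 digits are (1, 0, 1, 5, 1).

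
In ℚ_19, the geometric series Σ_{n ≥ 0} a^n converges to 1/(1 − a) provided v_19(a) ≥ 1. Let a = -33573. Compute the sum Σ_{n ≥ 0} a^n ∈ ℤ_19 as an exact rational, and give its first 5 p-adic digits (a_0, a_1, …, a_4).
Σ a^n = 1/(1 − a) = 1/33574;  first 5 digits = (1, 0, 2, 14, 3)

v_19(a) = 2 ≥ 1, so the series converges in ℤ_19 to 1/(1 − a) = 1/(1 − (-33573)) = 1/33574. Expand this rational in ℤ_19: compute digits iteratively via d_i = x_i mod 19, x_{i+1} = (x_i − d_i)/19. The first 5 digits are (1, 0, 2, 14, 3).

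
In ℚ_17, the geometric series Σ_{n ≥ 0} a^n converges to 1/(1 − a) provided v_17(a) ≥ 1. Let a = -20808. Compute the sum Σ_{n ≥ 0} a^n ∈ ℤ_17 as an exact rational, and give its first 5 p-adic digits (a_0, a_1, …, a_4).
Σ a^n = 1/(1 − a) = 1/20809;  first 5 digits = (1, 0, 13, 12, 15)

v_17(a) = 2 ≥ 1, so the series converges in ℤ_17 to 1/(1 − a) = 1/(1 − (-20808)) = 1/20809. Expand this rational in ℤ_17: compute digits iteratively via d_i = x_i mod 17, x_{i+1} = (x_i − d_i)/17. The first 5 digits are (1, 0, 13, 12, 15).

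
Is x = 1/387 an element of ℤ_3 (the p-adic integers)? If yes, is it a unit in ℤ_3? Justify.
x ∉ ℤ_3 (v_3(x) = -2 < 0)

ℤ_3 = {x ∈ ℚ_3 : v_3(x) ≥ 0} and ℤ_3^× = {x ∈ ℤ_3 : v_3(x) = 0}. Here v_3(1/387) = v_3(num) − v_3(den) = -2; compare against these criteria.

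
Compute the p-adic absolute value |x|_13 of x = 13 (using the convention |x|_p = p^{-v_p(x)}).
|13|_13 = 1/13

Step 1 — compute v_13(x) by factoring powers of 13 out of the numerator and denominator: v_13(13) = 1. Step 2 — apply |x|_p = p^{-v_p(x)} = 13^{-1} = 1/13.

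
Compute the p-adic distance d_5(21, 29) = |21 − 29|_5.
d_5(21, 29) = 1

Step 1 — x − y = 21 − 29 = -8. Step 2 — v_5(-8) = 0 (factor: -8 = −(5^0 · 8); the sign does not affect v_p). Step 3 — |x − y|_5 = 5^{0} = 1.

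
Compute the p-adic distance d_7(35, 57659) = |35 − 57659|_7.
d_7(35, 57659) = 1/2401

Step 1 — x − y = 35 − 57659 = -57624. Step 2 — v_7(-57624) = 4 (factor: -57624 = −(7^4 · 24); the sign does not affect v_p). Step 3 — |x − y|_7 = 7^{-4} = 1/2401.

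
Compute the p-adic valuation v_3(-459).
v_3(-459) = 3

v_3(n) is the largest exponent k such that 3^k divides n. Factor out: -459 = -3^3 · 17. (Sign doesn't affect v_p.) So v_3(-459) = 3.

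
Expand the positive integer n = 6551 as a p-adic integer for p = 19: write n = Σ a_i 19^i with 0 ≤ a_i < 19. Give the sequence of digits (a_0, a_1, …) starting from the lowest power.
(a_0, a_1, …) = (15, 2, 18)

Repeated division by 19 gives the digits low-to-high: 6551 = 15 + 2·19^1 + 18·19^2. Digit sequence: (15, 2, 18).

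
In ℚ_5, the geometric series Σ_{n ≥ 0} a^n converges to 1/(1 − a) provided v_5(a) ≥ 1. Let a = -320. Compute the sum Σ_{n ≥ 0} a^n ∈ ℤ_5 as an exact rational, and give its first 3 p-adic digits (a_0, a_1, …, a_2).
Σ a^n = 1/(1 − a) = 1/321;  first 3 digits = (1, 1, 3)

v_5(a) = 1 ≥ 1, so the series converges in ℤ_5 to 1/(1 − a) = 1/(1 − (-320)) = 1/321. Expand this rational in ℤ_5: compute digits iteratively via d_i = x_i mod 5, x_{i+1} = (x_i − d_i)/5. The first 3 digits are (1, 1, 3).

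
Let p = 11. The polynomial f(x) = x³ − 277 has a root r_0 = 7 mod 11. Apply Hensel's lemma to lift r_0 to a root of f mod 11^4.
r_3 = 10215 (mod 14641)

Hensel: r_{i+1} = r_i − f(r_i)/f′(r_i) mod 11^{i+2}, where f′(x) = 3x². Iterate:
  r_0 = 7 (mod 11)
  r_1 = 51 (mod 121)
  r_2 = 898 (mod 1331)
  r_3 = 10215 (mod 14641)
Final: r = 10215 with f(r) ≡ 0 mod 11^4.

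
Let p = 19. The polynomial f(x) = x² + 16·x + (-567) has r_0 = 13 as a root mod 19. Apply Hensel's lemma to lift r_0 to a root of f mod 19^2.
r_1 = 241 (mod 361)

Hensel: r_{i+1} = r_i − f(r_i)·(f′(r_i))^{-1} mod 19^{i+2}, f′(x) = 2x + 16. Iterate:
  r_0 = 13 (mod 19)
  r_1 = 241 (mod 361)
Final: r = 241 satisfies f(r) ≡ 0 mod 19^2.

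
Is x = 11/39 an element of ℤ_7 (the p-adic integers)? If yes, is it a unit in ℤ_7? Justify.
x ∈ ℤ_7^× (unit); v_7(x) = 0

ℤ_7 = {x ∈ ℚ_7 : v_7(x) ≥ 0} and ℤ_7^× = {x ∈ ℤ_7 : v_7(x) = 0}. Here v_7(11/39) = v_7(num) − v_7(den) = 0; compare against these criteria.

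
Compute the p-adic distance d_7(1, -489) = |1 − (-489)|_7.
d_7(1, -489) = 1/49

Step 1 — x − y = 1 − (-489) = 490. Step 2 — v_7(490) = 2 (factor: 490 = (7^2 · 10); the sign does not affect v_p). Step 3 — |x − y|_7 = 7^{-2} = 1/49.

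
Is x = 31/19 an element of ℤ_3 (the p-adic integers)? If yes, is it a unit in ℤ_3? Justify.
x ∈ ℤ_3^× (unit); v_3(x) = 0

ℤ_3 = {x ∈ ℚ_3 : v_3(x) ≥ 0} and ℤ_3^× = {x ∈ ℤ_3 : v_3(x) = 0}. Here v_3(31/19) = v_3(num) − v_3(den) = 0; compare against these criteria.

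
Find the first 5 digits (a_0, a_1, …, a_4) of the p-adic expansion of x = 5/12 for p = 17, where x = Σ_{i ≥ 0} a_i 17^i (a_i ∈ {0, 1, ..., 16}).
(a_0, …, a_4) = (16, 9, 15, 9, 15)

v_17(5/12) = 0 (numerator and denominator both coprime to 17), so x ∈ ℤ_17^×. Compute digits iteratively via a_i = x_i mod 17, x_{i+1} = (x_i − a_i)/17, with x_0 = x:
  x_0 = 5/12;  a_0 = 16;  x_1 = (x_0 − 16)/17 = -11/12
  x_1 = -11/12;  a_1 = 9;  x_2 = (x_1 − 9)/17 = -7/12
  x_2 = -7/12;  a_2 = 15;  x_3 = (x_2 − 15)/17 = -11/12
  x_3 = -11/12;  a_3 = 9;  x_4 = (x_3 − 9)/17 = -7/12
  x_4 = -7/12;  a_4 = 15;  x_5 = (x_4 − 15)/17 = -11/12
Digits: (16, 9, 15, 9, 15).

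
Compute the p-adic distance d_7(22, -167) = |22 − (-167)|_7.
d_7(22, -167) = 1/7

Step 1 — x − y = 22 − (-167) = 189. Step 2 — v_7(189) = 1 (factor: 189 = (7^1 · 27); the sign does not affect v_p). Step 3 — |x − y|_7 = 7^{-1} = 1/7.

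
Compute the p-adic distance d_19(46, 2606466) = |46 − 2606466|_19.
d_19(46, 2606466) = 1/130321

Step 1 — x − y = 46 − 2606466 = -2606420. Step 2 — v_19(-2606420) = 4 (factor: -2606420 = −(19^4 · 20); the sign does not affect v_p). Step 3 — |x − y|_19 = 19^{-4} = 1/130321.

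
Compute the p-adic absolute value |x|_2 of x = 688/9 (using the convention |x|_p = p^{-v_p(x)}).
|688/9|_2 = 1/16

Step 1 — compute v_2(x) by factoring powers of 2 out of the numerator and denominator: v_2(688/9) = 4. Step 2 — apply |x|_p = p^{-v_p(x)} = 2^{-4} = 1/16.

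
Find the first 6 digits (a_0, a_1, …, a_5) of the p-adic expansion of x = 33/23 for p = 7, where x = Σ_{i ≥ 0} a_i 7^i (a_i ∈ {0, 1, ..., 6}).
(a_0, …, a_5) = (6, 3, 1, 1, 5, 2)

v_7(33/23) = 0 (numerator and denominator both coprime to 7), so x ∈ ℤ_7^×. Compute digits iteratively via a_i = x_i mod 7, x_{i+1} = (x_i − a_i)/7, with x_0 = x:
  x_0 = 33/23;  a_0 = 6;  x_1 = (x_0 − 6)/7 = -15/23
  x_1 = -15/23;  a_1 = 3;  x_2 = (x_1 − 3)/7 = -12/23
  x_2 = -12/23;  a_2 = 1;  x_3 = (x_2 − 1)/7 = -5/23
  x_3 = -5/23;  a_3 = 1;  x_4 = (x_3 − 1)/7 = -4/23
  x_4 = -4/23;  a_4 = 5;  x_5 = (x_4 − 5)/7 = -17/23
  x_5 = -17/23;  a_5 = 2;  x_6 = (x_5 − 2)/7 = -9/23
Digits: (6, 3, 1, 1, 5, 2).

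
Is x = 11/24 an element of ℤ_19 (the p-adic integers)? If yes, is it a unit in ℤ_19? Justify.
x ∈ ℤ_19^× (unit); v_19(x) = 0

ℤ_19 = {x ∈ ℚ_19 : v_19(x) ≥ 0} and ℤ_19^× = {x ∈ ℤ_19 : v_19(x) = 0}. Here v_19(11/24) = v_19(num) − v_19(den) = 0; compare against these criteria.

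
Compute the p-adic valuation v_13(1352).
v_13(1352) = 2

v_13(n) is the largest exponent k such that 13^k divides n. Factor out: 1352 = 13^2 · 8. (Sign doesn't affect v_p.) So v_13(1352) = 2.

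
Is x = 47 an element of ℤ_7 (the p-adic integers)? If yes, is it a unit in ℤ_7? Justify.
x ∈ ℤ_7^× (unit); v_7(x) = 0

ℤ_7 = {x ∈ ℚ_7 : v_7(x) ≥ 0} and ℤ_7^× = {x ∈ ℤ_7 : v_7(x) = 0}. Here v_7(47) = v_7(num) − v_7(den) = 0; compare against these criteria.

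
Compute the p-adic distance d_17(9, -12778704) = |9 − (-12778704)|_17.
d_17(9, -12778704) = 1/1419857

Step 1 — x − y = 9 − (-12778704) = 12778713. Step 2 — v_17(12778713) = 5 (factor: 12778713 = (17^5 · 9); the sign does not affect v_p). Step 3 — |x − y|_17 = 17^{-5} = 1/1419857.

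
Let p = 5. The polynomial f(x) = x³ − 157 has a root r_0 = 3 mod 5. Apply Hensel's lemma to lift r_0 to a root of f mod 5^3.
r_2 = 118 (mod 125)

Hensel: r_{i+1} = r_i − f(r_i)/f′(r_i) mod 5^{i+2}, where f′(x) = 3x². Iterate:
  r_0 = 3 (mod 5)
  r_1 = 18 (mod 25)
  r_2 = 118 (mod 125)
Final: r = 118 with f(r) ≡ 0 mod 5^3.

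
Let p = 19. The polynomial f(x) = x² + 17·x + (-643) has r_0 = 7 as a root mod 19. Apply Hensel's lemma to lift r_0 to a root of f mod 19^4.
r_3 = 38463 (mod 130321)

Hensel: r_{i+1} = r_i − f(r_i)·(f′(r_i))^{-1} mod 19^{i+2}, f′(x) = 2x + 17. Iterate:
  r_0 = 7 (mod 19)
  r_1 = 197 (mod 361)
  r_2 = 4168 (mod 6859)
  r_3 = 38463 (mod 130321)
Final: r = 38463 satisfies f(r) ≡ 0 mod 19^4.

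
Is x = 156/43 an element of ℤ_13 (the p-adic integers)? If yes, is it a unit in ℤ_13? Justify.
x ∈ ℤ_13 but not a unit; v_13(x) = 1 > 0

ℤ_13 = {x ∈ ℚ_13 : v_13(x) ≥ 0} and ℤ_13^× = {x ∈ ℤ_13 : v_13(x) = 0}. Here v_13(156/43) = v_13(num) − v_13(den) = 1; compare against these criteria.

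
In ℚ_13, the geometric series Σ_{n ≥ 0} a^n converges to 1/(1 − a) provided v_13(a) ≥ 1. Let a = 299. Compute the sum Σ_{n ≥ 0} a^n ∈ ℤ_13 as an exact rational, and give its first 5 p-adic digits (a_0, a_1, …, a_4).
Σ a^n = 1/(1 − a) = -1/298;  first 5 digits = (1, 10, 10, 0, 6)

v_13(a) = 1 ≥ 1, so the series converges in ℤ_13 to 1/(1 − a) = 1/(1 − 299) = -1/298. Expand this rational in ℤ_13: compute digits iteratively via d_i = x_i mod 13, x_{i+1} = (x_i − d_i)/13. The first 5 digits are (1, 10, 10, 0, 6).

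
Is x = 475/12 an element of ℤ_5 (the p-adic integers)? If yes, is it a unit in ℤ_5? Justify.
x ∈ ℤ_5 but not a unit; v_5(x) = 2 > 0

ℤ_5 = {x ∈ ℚ_5 : v_5(x) ≥ 0} and ℤ_5^× = {x ∈ ℤ_5 : v_5(x) = 0}. Here v_5(475/12) = v_5(num) − v_5(den) = 2; compare against these criteria.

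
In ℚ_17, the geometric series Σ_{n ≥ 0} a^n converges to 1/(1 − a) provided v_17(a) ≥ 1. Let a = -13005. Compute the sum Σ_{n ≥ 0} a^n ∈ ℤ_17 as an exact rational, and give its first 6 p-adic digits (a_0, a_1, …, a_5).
Σ a^n = 1/(1 − a) = 1/13006;  first 6 digits = (1, 0, 6, 14, 1, 0)

v_17(a) = 2 ≥ 1, so the series converges in ℤ_17 to 1/(1 − a) = 1/(1 − (-13005)) = 1/13006. Expand this rational in ℤ_17: compute digits iteratively via d_i = x_i mod 17, x_{i+1} = (x_i − d_i)/17. The first 6 digits are (1, 0, 6, 14, 1, 0).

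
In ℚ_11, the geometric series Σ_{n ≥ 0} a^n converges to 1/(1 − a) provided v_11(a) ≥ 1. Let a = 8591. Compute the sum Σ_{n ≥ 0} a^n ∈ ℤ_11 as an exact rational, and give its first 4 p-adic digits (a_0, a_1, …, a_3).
Σ a^n = 1/(1 − a) = -1/8590;  first 4 digits = (1, 0, 5, 6)

v_11(a) = 2 ≥ 1, so the series converges in ℤ_11 to 1/(1 − a) = 1/(1 − 8591) = -1/8590. Expand this rational in ℤ_11: compute digits iteratively via d_i = x_i mod 11, x_{i+1} = (x_i − d_i)/11. The first 4 digits are (1, 0, 5, 6).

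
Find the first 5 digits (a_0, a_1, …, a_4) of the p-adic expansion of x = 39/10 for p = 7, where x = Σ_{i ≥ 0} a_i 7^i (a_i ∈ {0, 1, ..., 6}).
(a_0, …, a_4) = (6, 6, 4, 0, 2)

v_7(39/10) = 0 (numerator and denominator both coprime to 7), so x ∈ ℤ_7^×. Compute digits iteratively via a_i = x_i mod 7, x_{i+1} = (x_i − a_i)/7, with x_0 = x:
  x_0 = 39/10;  a_0 = 6;  x_1 = (x_0 − 6)/7 = -3/10
  x_1 = -3/10;  a_1 = 6;  x_2 = (x_1 − 6)/7 = -9/10
  x_2 = -9/10;  a_2 = 4;  x_3 = (x_2 − 4)/7 = -7/10
  x_3 = -7/10;  a_3 = 0;  x_4 = (x_3 − 0)/7 = -1/10
  x_4 = -1/10;  a_4 = 2;  x_5 = (x_4 − 2)/7 = -3/10
Digits: (6, 6, 4, 0, 2).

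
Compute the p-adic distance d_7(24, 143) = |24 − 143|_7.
d_7(24, 143) = 1/7

Step 1 — x − y = 24 − 143 = -119. Step 2 — v_7(-119) = 1 (factor: -119 = −(7^1 · 17); the sign does not affect v_p). Step 3 — |x − y|_7 = 7^{-1} = 1/7.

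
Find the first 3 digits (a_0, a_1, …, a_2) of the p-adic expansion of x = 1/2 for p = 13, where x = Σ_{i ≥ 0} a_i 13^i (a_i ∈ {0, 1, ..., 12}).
(a_0, …, a_2) = (7, 6, 6)

v_13(1/2) = 0 (numerator and denominator both coprime to 13), so x ∈ ℤ_13^×. Compute digits iteratively via a_i = x_i mod 13, x_{i+1} = (x_i − a_i)/13, with x_0 = x:
  x_0 = 1/2;  a_0 = 7;  x_1 = (x_0 − 7)/13 = -1/2
  x_1 = -1/2;  a_1 = 6;  x_2 = (x_1 − 6)/13 = -1/2
  x_2 = -1/2;  a_2 = 6;  x_3 = (x_2 − 6)/13 = -1/2
Digits: (7, 6, 6).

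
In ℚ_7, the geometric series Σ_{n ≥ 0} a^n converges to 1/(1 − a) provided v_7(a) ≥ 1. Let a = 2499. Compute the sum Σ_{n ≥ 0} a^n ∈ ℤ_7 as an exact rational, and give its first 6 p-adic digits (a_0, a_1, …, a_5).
Σ a^n = 1/(1 − a) = -1/2498;  first 6 digits = (1, 0, 2, 0, 5, 0)

v_7(a) = 2 ≥ 1, so the series converges in ℤ_7 to 1/(1 − a) = 1/(1 − 2499) = -1/2498. Expand this rational in ℤ_7: compute digits iteratively via d_i = x_i mod 7, x_{i+1} = (x_i − d_i)/7. The first 6 digits are (1, 0, 2, 0, 5, 0).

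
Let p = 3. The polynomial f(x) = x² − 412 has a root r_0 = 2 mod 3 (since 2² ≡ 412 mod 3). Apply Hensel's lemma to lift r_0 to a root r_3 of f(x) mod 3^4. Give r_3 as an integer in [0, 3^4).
r_3 = 68 (mod 81)

Hensel's recurrence: r_{i+1} = r_i − f(r_i)·(f′(r_i))^{-1} mod 3^{i+2}, with f′(x) = 2x. Iterate:
  r_0 = 2 (mod 3)
  r_1 = 5 (mod 9)
  r_2 = 14 (mod 27)
  r_3 = 68 (mod 81)
Final: r_3 = 68, and one checks f(r_3) ≡ 0 mod 3^4.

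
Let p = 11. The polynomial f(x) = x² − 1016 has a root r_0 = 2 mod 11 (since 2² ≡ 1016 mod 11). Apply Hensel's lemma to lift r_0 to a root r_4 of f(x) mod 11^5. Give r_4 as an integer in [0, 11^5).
r_4 = 11871 (mod 161051)

Hensel's recurrence: r_{i+1} = r_i − f(r_i)·(f′(r_i))^{-1} mod 11^{i+2}, with f′(x) = 2x. Iterate:
  r_0 = 2 (mod 11)
  r_1 = 13 (mod 121)
  r_2 = 1223 (mod 1331)
  r_3 = 11871 (mod 14641)
  r_4 = 11871 (mod 161051)
Final: r_4 = 11871, and one checks f(r_4) ≡ 0 mod 11^5.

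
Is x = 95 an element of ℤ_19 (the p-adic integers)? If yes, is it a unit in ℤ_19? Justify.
x ∈ ℤ_19 but not a unit; v_19(x) = 1 > 0

ℤ_19 = {x ∈ ℚ_19 : v_19(x) ≥ 0} and ℤ_19^× = {x ∈ ℤ_19 : v_19(x) = 0}. Here v_19(95) = v_19(num) − v_19(den) = 1; compare against these criteria.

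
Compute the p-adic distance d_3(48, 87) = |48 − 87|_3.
d_3(48, 87) = 1/3

Step 1 — x − y = 48 − 87 = -39. Step 2 — v_3(-39) = 1 (factor: -39 = −(3^1 · 13); the sign does not affect v_p). Step 3 — |x − y|_3 = 3^{-1} = 1/3.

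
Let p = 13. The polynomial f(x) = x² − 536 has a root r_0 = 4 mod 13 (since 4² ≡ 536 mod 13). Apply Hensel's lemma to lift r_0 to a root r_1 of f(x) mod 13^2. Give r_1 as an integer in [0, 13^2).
r_1 = 69 (mod 169)

Hensel's recurrence: r_{i+1} = r_i − f(r_i)·(f′(r_i))^{-1} mod 13^{i+2}, with f′(x) = 2x. Iterate:
  r_0 = 4 (mod 13)
  r_1 = 69 (mod 169)
Final: r_1 = 69, and one checks f(r_1) ≡ 0 mod 13^2.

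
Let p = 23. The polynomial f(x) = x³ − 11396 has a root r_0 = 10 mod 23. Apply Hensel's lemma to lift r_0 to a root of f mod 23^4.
r_3 = 71770 (mod 279841)

Hensel: r_{i+1} = r_i − f(r_i)/f′(r_i) mod 23^{i+2}, where f′(x) = 3x². Iterate:
  r_0 = 10 (mod 23)
  r_1 = 355 (mod 529)
  r_2 = 10935 (mod 12167)
  r_3 = 71770 (mod 279841)
Final: r = 71770 with f(r) ≡ 0 mod 23^4.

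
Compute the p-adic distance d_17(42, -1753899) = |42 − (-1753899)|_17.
d_17(42, -1753899) = 1/83521

Step 1 — x − y = 42 − (-1753899) = 1753941. Step 2 — v_17(1753941) = 4 (factor: 1753941 = (17^4 · 21); the sign does not affect v_p). Step 3 — |x − y|_17 = 17^{-4} = 1/83521.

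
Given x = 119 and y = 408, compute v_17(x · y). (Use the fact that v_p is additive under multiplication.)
v_17(48552) = 2

v_p(x) = 1 (factor: 119 = 17^1 · 7); v_p(y) = 1 (factor: 408 = 17^1 · 24). Additivity: v_p(xy) = v_p(x) + v_p(y) = 1 + 1 = 2. (Direct check: xy = 48552 = 17^2 · (168).)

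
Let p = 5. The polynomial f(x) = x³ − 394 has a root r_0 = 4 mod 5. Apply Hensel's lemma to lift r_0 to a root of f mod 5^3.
r_2 = 64 (mod 125)

Hensel: r_{i+1} = r_i − f(r_i)/f′(r_i) mod 5^{i+2}, where f′(x) = 3x². Iterate:
  r_0 = 4 (mod 5)
  r_1 = 14 (mod 25)
  r_2 = 64 (mod 125)
Final: r = 64 with f(r) ≡ 0 mod 5^3.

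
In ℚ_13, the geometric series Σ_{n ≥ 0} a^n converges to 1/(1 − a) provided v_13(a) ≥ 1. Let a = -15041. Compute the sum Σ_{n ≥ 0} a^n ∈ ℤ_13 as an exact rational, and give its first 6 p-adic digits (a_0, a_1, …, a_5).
Σ a^n = 1/(1 − a) = 1/15042;  first 6 digits = (1, 0, 2, 6, 3, 11)

v_13(a) = 2 ≥ 1, so the series converges in ℤ_13 to 1/(1 − a) = 1/(1 − (-15041)) = 1/15042. Expand this rational in ℤ_13: compute digits iteratively via d_i = x_i mod 13, x_{i+1} = (x_i − d_i)/13. The first 6 digits are (1, 0, 2, 6, 3, 11).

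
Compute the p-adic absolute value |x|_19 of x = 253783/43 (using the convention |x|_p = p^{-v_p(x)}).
|253783/43|_19 = 1/6859

Step 1 — compute v_19(x) by factoring powers of 19 out of the numerator and denominator: v_19(253783/43) = 3. Step 2 — apply |x|_p = p^{-v_p(x)} = 19^{-3} = 1/6859.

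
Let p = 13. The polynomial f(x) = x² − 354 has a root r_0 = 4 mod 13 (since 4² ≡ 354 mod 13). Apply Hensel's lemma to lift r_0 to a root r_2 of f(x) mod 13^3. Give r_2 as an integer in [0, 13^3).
r_2 = 1694 (mod 2197)

Hensel's recurrence: r_{i+1} = r_i − f(r_i)·(f′(r_i))^{-1} mod 13^{i+2}, with f′(x) = 2x. Iterate:
  r_0 = 4 (mod 13)
  r_1 = 4 (mod 169)
  r_2 = 1694 (mod 2197)
Final: r_2 = 1694, and one checks f(r_2) ≡ 0 mod 13^3.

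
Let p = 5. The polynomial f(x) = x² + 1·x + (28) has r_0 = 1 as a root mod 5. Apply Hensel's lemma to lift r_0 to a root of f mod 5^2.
r_1 = 16 (mod 25)

Hensel: r_{i+1} = r_i − f(r_i)·(f′(r_i))^{-1} mod 5^{i+2}, f′(x) = 2x + 1. Iterate:
  r_0 = 1 (mod 5)
  r_1 = 16 (mod 25)
Final: r = 16 satisfies f(r) ≡ 0 mod 5^2.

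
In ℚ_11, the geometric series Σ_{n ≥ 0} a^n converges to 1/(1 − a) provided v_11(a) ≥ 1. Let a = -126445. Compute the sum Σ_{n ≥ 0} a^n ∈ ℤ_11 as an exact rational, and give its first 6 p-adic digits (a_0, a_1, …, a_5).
Σ a^n = 1/(1 − a) = 1/126446;  first 6 digits = (1, 0, 0, 4, 2, 10)

v_11(a) = 3 ≥ 1, so the series converges in ℤ_11 to 1/(1 − a) = 1/(1 − (-126445)) = 1/126446. Expand this rational in ℤ_11: compute digits iteratively via d_i = x_i mod 11, x_{i+1} = (x_i − d_i)/11. The first 6 digits are (1, 0, 0, 4, 2, 10).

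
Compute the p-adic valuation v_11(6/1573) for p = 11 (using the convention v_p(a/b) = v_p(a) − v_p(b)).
v_11(6/1573) = -2

Factor powers of 11 from the numerator and denominator of the reduced fraction: 6 = 11^0 · 6 and 1573 = 11^2 · 13. Apply v_p(a/b) = v_p(a) − v_p(b): v_11(6/1573) = 0 − 2 = -2.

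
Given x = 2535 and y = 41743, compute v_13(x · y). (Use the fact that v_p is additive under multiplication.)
v_13(105818505) = 5

v_p(x) = 2 (factor: 2535 = 13^2 · 15); v_p(y) = 3 (factor: 41743 = 13^3 · 19). Additivity: v_p(xy) = v_p(x) + v_p(y) = 2 + 3 = 5. (Direct check: xy = 105818505 = 13^5 · (285).)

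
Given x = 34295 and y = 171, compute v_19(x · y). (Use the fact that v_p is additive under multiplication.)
v_19(5864445) = 4

v_p(x) = 3 (factor: 34295 = 19^3 · 5); v_p(y) = 1 (factor: 171 = 19^1 · 9). Additivity: v_p(xy) = v_p(x) + v_p(y) = 3 + 1 = 4. (Direct check: xy = 5864445 = 19^4 · (45).)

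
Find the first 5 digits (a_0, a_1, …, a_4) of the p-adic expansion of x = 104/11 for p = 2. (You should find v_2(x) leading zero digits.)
(a_0, …, a_4) = (0, 0, 0, 1, 1)

v_2(104/11) = 3, so a_0 = ... = a_2 = 0. Factor out: x = 2^3 · u with u = 13/11 a unit in ℤ_2. Expand u iteratively via a_{v+i} = u_i mod 2, u_{i+1} = (u_i − a_{v+i})/2:
  u_0 = 13/11;  a_3 = 1;  u_1 = (u_0 − 1)/2 = 1/11
  u_1 = 1/11;  a_4 = 1;  u_2 = (u_1 − 1)/2 = -5/11
Digits: (0, 0, 0, 1, 1).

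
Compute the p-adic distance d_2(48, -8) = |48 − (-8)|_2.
d_2(48, -8) = 1/8

Step 1 — x − y = 48 − (-8) = 56. Step 2 — v_2(56) = 3 (factor: 56 = (2^3 · 7); the sign does not affect v_p). Step 3 — |x − y|_2 = 2^{-3} = 1/8.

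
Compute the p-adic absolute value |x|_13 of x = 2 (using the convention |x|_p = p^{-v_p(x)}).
|2|_13 = 1

Step 1 — compute v_13(x) by factoring powers of 13 out of the numerator and denominator: v_13(2) = 0. Step 2 — apply |x|_p = p^{-v_p(x)} = 13^{0} = 1.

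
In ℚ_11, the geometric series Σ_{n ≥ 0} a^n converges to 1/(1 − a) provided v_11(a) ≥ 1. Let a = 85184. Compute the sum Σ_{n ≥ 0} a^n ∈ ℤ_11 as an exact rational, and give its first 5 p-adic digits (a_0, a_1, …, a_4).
Σ a^n = 1/(1 − a) = -1/85183;  first 5 digits = (1, 0, 0, 9, 5)

v_11(a) = 3 ≥ 1, so the series converges in ℤ_11 to 1/(1 − a) = 1/(1 − 85184) = -1/85183. Expand this rational in ℤ_11: compute digits iteratively via d_i = x_i mod 11, x_{i+1} = (x_i − d_i)/11. The first 5 digits are (1, 0, 0, 9, 5).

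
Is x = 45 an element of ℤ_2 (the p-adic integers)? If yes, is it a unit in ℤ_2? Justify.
x ∈ ℤ_2^× (unit); v_2(x) = 0

ℤ_2 = {x ∈ ℚ_2 : v_2(x) ≥ 0} and ℤ_2^× = {x ∈ ℤ_2 : v_2(x) = 0}. Here v_2(45) = v_2(num) − v_2(den) = 0; compare against these criteria.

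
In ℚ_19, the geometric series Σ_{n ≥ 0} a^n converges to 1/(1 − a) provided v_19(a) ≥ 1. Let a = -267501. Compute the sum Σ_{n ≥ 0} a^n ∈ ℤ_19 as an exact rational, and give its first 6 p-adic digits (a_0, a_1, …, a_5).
Σ a^n = 1/(1 − a) = 1/267502;  first 6 digits = (1, 0, 0, 18, 16, 18)

v_19(a) = 3 ≥ 1, so the series converges in ℤ_19 to 1/(1 − a) = 1/(1 − (-267501)) = 1/267502. Expand this rational in ℤ_19: compute digits iteratively via d_i = x_i mod 19, x_{i+1} = (x_i − d_i)/19. The first 6 digits are (1, 0, 0, 18, 16, 18).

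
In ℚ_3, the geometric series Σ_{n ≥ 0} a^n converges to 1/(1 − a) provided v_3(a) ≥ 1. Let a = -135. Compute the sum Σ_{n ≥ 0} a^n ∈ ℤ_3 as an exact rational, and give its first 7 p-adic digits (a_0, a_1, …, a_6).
Σ a^n = 1/(1 − a) = 1/136;  first 7 digits = (1, 0, 0, 1, 1, 2, 0)

v_3(a) = 3 ≥ 1, so the series converges in ℤ_3 to 1/(1 − a) = 1/(1 − (-135)) = 1/136. Expand this rational in ℤ_3: compute digits iteratively via d_i = x_i mod 3, x_{i+1} = (x_i − d_i)/3. The first 7 digits are (1, 0, 0, 1, 1, 2, 0).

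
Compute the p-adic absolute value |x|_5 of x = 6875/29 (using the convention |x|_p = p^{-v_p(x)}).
|6875/29|_5 = 1/625

Step 1 — compute v_5(x) by factoring powers of 5 out of the numerator and denominator: v_5(6875/29) = 4. Step 2 — apply |x|_p = p^{-v_p(x)} = 5^{-4} = 1/625.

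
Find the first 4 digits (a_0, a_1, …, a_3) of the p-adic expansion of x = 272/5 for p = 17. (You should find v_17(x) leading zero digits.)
(a_0, …, a_3) = (0, 10, 3, 10)

v_17(272/5) = 1, so a_0 = ... = a_0 = 0. Factor out: x = 17^1 · u with u = 16/5 a unit in ℤ_17. Expand u iteratively via a_{v+i} = u_i mod 17, u_{i+1} = (u_i − a_{v+i})/17:
  u_0 = 16/5;  a_1 = 10;  u_1 = (u_0 − 10)/17 = -2/5
  u_1 = -2/5;  a_2 = 3;  u_2 = (u_1 − 3)/17 = -1/5
  u_2 = -1/5;  a_3 = 10;  u_3 = (u_2 − 10)/17 = -3/5
Digits: (0, 10, 3, 10).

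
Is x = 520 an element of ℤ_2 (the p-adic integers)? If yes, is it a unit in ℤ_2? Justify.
x ∈ ℤ_2 but not a unit; v_2(x) = 3 > 0

ℤ_2 = {x ∈ ℚ_2 : v_2(x) ≥ 0} and ℤ_2^× = {x ∈ ℤ_2 : v_2(x) = 0}. Here v_2(520) = v_2(num) − v_2(den) = 3; compare against these criteria.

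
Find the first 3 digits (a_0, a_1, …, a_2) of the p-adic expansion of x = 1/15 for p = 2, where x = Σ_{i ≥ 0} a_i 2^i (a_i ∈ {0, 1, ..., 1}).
(a_0, …, a_2) = (1, 1, 1)

v_2(1/15) = 0 (numerator and denominator both coprime to 2), so x ∈ ℤ_2^×. Compute digits iteratively via a_i = x_i mod 2, x_{i+1} = (x_i − a_i)/2, with x_0 = x:
  x_0 = 1/15;  a_0 = 1;  x_1 = (x_0 − 1)/2 = -7/15
  x_1 = -7/15;  a_1 = 1;  x_2 = (x_1 − 1)/2 = -11/15
  x_2 = -11/15;  a_2 = 1;  x_3 = (x_2 − 1)/2 = -13/15
Digits: (1, 1, 1).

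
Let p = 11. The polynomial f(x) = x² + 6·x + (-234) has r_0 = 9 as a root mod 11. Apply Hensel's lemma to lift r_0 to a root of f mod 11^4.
r_3 = 119 (mod 14641)

Hensel: r_{i+1} = r_i − f(r_i)·(f′(r_i))^{-1} mod 11^{i+2}, f′(x) = 2x + 6. Iterate:
  r_0 = 9 (mod 11)
  r_1 = 119 (mod 121)
  r_2 = 119 (mod 1331)
  r_3 = 119 (mod 14641)
Final: r = 119 satisfies f(r) ≡ 0 mod 11^4.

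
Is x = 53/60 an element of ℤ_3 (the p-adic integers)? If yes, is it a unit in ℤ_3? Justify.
x ∉ ℤ_3 (v_3(x) = -1 < 0)

ℤ_3 = {x ∈ ℚ_3 : v_3(x) ≥ 0} and ℤ_3^× = {x ∈ ℤ_3 : v_3(x) = 0}. Here v_3(53/60) = v_3(num) − v_3(den) = -1; compare against these criteria.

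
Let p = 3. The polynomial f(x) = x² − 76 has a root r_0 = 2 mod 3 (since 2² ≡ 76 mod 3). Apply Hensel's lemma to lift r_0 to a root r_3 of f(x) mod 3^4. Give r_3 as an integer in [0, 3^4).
r_3 = 20 (mod 81)

Hensel's recurrence: r_{i+1} = r_i − f(r_i)·(f′(r_i))^{-1} mod 3^{i+2}, with f′(x) = 2x. Iterate:
  r_0 = 2 (mod 3)
  r_1 = 2 (mod 9)
  r_2 = 20 (mod 27)
  r_3 = 20 (mod 81)
Final: r_3 = 20, and one checks f(r_3) ≡ 0 mod 3^4.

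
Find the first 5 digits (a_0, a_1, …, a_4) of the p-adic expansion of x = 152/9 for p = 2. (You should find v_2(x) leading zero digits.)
(a_0, …, a_4) = (0, 0, 0, 1, 1)

v_2(152/9) = 3, so a_0 = ... = a_2 = 0. Factor out: x = 2^3 · u with u = 19/9 a unit in ℤ_2. Expand u iteratively via a_{v+i} = u_i mod 2, u_{i+1} = (u_i − a_{v+i})/2:
  u_0 = 19/9;  a_3 = 1;  u_1 = (u_0 − 1)/2 = 5/9
  u_1 = 5/9;  a_4 = 1;  u_2 = (u_1 − 1)/2 = -2/9
Digits: (0, 0, 0, 1, 1).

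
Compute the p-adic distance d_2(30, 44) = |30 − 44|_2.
d_2(30, 44) = 1/2

Step 1 — x − y = 30 − 44 = -14. Step 2 — v_2(-14) = 1 (factor: -14 = −(2^1 · 7); the sign does not affect v_p). Step 3 — |x − y|_2 = 2^{-1} = 1/2.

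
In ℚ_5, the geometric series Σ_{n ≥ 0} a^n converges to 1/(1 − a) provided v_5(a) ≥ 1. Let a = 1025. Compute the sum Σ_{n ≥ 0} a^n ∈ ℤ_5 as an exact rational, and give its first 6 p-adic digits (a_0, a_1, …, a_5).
Σ a^n = 1/(1 − a) = -1/1024;  first 6 digits = (1, 0, 1, 3, 2, 1)

v_5(a) = 2 ≥ 1, so the series converges in ℤ_5 to 1/(1 − a) = 1/(1 − 1025) = -1/1024. Expand this rational in ℤ_5: compute digits iteratively via d_i = x_i mod 5, x_{i+1} = (x_i − d_i)/5. The first 6 digits are (1, 0, 1, 3, 2, 1).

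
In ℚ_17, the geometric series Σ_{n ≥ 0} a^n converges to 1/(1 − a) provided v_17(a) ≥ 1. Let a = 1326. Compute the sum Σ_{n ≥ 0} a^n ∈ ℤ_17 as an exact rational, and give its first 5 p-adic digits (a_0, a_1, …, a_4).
Σ a^n = 1/(1 − a) = -1/1325;  first 5 digits = (1, 10, 2, 15, 8)

v_17(a) = 1 ≥ 1, so the series converges in ℤ_17 to 1/(1 − a) = 1/(1 − 1326) = -1/1325. Expand this rational in ℤ_17: compute digits iteratively via d_i = x_i mod 17, x_{i+1} = (x_i − d_i)/17. The first 5 digits are (1, 10, 2, 15, 8).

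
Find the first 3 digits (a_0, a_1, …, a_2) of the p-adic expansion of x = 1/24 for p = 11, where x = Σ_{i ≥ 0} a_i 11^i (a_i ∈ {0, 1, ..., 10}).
(a_0, …, a_2) = (6, 10, 5)

v_11(1/24) = 0 (numerator and denominator both coprime to 11), so x ∈ ℤ_11^×. Compute digits iteratively via a_i = x_i mod 11, x_{i+1} = (x_i − a_i)/11, with x_0 = x:
  x_0 = 1/24;  a_0 = 6;  x_1 = (x_0 − 6)/11 = -13/24
  x_1 = -13/24;  a_1 = 10;  x_2 = (x_1 − 10)/11 = -23/24
  x_2 = -23/24;  a_2 = 5;  x_3 = (x_2 − 5)/11 = -13/24
Digits: (6, 10, 5).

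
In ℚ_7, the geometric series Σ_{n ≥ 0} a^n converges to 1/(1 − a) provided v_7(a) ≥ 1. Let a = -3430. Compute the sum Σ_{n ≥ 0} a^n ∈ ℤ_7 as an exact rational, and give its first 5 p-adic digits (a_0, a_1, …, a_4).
Σ a^n = 1/(1 − a) = 1/3431;  first 5 digits = (1, 0, 0, 4, 5)

v_7(a) = 3 ≥ 1, so the series converges in ℤ_7 to 1/(1 − a) = 1/(1 − (-3430)) = 1/3431. Expand this rational in ℤ_7: compute digits iteratively via d_i = x_i mod 7, x_{i+1} = (x_i − d_i)/7. The first 5 digits are (1, 0, 0, 4, 5).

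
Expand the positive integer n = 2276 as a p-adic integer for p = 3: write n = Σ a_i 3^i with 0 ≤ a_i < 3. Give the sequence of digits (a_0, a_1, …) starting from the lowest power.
(a_0, a_1, …) = (2, 2, 0, 0, 1, 0, 0, 1)

Repeated division by 3 gives the digits low-to-high: 2276 = 2 + 2·3^1 + 1·3^4 + 1·3^7. Digit sequence: (2, 2, 0, 0, 1, 0, 0, 1).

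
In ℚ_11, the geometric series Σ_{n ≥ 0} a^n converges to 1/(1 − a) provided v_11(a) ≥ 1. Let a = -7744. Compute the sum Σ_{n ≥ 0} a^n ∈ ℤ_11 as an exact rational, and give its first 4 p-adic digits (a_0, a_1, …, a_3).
Σ a^n = 1/(1 − a) = 1/7745;  first 4 digits = (1, 0, 2, 5)

v_11(a) = 2 ≥ 1, so the series converges in ℤ_11 to 1/(1 − a) = 1/(1 − (-7744)) = 1/7745. Expand this rational in ℤ_11: compute digits iteratively via d_i = x_i mod 11, x_{i+1} = (x_i − d_i)/11. The first 4 digits are (1, 0, 2, 5).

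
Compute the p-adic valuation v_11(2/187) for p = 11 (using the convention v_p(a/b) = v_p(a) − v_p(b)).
v_11(2/187) = -1

Factor powers of 11 from the numerator and denominator of the reduced fraction: 2 = 11^0 · 2 and 187 = 11^1 · 17. Apply v_p(a/b) = v_p(a) − v_p(b): v_11(2/187) = 0 − 1 = -1.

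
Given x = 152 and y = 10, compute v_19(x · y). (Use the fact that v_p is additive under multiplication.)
v_19(1520) = 1

v_p(x) = 1 (factor: 152 = 19^1 · 8); v_p(y) = 0 (factor: 10 = 19^0 · 10). Additivity: v_p(xy) = v_p(x) + v_p(y) = 1 + 0 = 1. (Direct check: xy = 1520 = 19^1 · (80).)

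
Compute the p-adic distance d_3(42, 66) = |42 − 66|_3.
d_3(42, 66) = 1/3

Step 1 — x − y = 42 − 66 = -24. Step 2 — v_3(-24) = 1 (factor: -24 = −(3^1 · 8); the sign does not affect v_p). Step 3 — |x − y|_3 = 3^{-1} = 1/3.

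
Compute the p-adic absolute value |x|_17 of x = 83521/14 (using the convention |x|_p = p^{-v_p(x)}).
|83521/14|_17 = 1/83521

Step 1 — compute v_17(x) by factoring powers of 17 out of the numerator and denominator: v_17(83521/14) = 4. Step 2 — apply |x|_p = p^{-v_p(x)} = 17^{-4} = 1/83521.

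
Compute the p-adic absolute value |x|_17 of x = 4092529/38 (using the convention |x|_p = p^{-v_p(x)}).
|4092529/38|_17 = 1/83521

Step 1 — compute v_17(x) by factoring powers of 17 out of the numerator and denominator: v_17(4092529/38) = 4. Step 2 — apply |x|_p = p^{-v_p(x)} = 17^{-4} = 1/83521.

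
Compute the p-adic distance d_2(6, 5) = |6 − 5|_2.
d_2(6, 5) = 1

Step 1 — x − y = 6 − 5 = 1. Step 2 — v_2(1) = 0 (factor: 1 = (2^0 · 1); the sign does not affect v_p). Step 3 — |x − y|_2 = 2^{0} = 1.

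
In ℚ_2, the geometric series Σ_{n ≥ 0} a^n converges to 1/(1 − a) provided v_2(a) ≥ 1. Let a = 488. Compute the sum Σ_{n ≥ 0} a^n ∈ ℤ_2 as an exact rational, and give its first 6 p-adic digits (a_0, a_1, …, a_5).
Σ a^n = 1/(1 − a) = -1/487;  first 6 digits = (1, 0, 0, 1, 0, 1)

v_2(a) = 3 ≥ 1, so the series converges in ℤ_2 to 1/(1 − a) = 1/(1 − 488) = -1/487. Expand this rational in ℤ_2: compute digits iteratively via d_i = x_i mod 2, x_{i+1} = (x_i − d_i)/2. The first 6 digits are (1, 0, 0, 1, 0, 1).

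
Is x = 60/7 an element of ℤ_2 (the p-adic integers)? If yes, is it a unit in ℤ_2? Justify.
x ∈ ℤ_2 but not a unit; v_2(x) = 2 > 0

ℤ_2 = {x ∈ ℚ_2 : v_2(x) ≥ 0} and ℤ_2^× = {x ∈ ℤ_2 : v_2(x) = 0}. Here v_2(60/7) = v_2(num) − v_2(den) = 2; compare against these criteria.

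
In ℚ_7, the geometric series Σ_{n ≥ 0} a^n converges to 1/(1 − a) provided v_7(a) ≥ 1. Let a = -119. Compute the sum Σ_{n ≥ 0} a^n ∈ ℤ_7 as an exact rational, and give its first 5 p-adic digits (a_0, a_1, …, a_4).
Σ a^n = 1/(1 − a) = 1/120;  first 5 digits = (1, 4, 6, 6, 0)

v_7(a) = 1 ≥ 1, so the series converges in ℤ_7 to 1/(1 − a) = 1/(1 − (-119)) = 1/120. Expand this rational in ℤ_7: compute digits iteratively via d_i = x_i mod 7, x_{i+1} = (x_i − d_i)/7. The first 5 digits are (1, 4, 6, 6, 0).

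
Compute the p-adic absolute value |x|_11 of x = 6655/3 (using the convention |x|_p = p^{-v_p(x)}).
|6655/3|_11 = 1/1331

Step 1 — compute v_11(x) by factoring powers of 11 out of the numerator and denominator: v_11(6655/3) = 3. Step 2 — apply |x|_p = p^{-v_p(x)} = 11^{-3} = 1/1331.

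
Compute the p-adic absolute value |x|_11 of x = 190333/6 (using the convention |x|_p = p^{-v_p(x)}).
|190333/6|_11 = 1/14641

Step 1 — compute v_11(x) by factoring powers of 11 out of the numerator and denominator: v_11(190333/6) = 4. Step 2 — apply |x|_p = p^{-v_p(x)} = 11^{-4} = 1/14641.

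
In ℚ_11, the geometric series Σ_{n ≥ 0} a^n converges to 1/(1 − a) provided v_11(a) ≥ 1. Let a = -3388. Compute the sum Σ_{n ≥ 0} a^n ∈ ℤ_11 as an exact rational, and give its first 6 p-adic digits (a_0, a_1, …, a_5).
Σ a^n = 1/(1 − a) = 1/3389;  first 6 digits = (1, 0, 5, 8, 2, 5)

v_11(a) = 2 ≥ 1, so the series converges in ℤ_11 to 1/(1 − a) = 1/(1 − (-3388)) = 1/3389. Expand this rational in ℤ_11: compute digits iteratively via d_i = x_i mod 11, x_{i+1} = (x_i − d_i)/11. The first 6 digits are (1, 0, 5, 8, 2, 5).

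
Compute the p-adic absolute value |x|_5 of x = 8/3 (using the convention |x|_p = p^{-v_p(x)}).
|8/3|_5 = 1

Step 1 — compute v_5(x) by factoring powers of 5 out of the numerator and denominator: v_5(8/3) = 0. Step 2 — apply |x|_p = p^{-v_p(x)} = 5^{0} = 1.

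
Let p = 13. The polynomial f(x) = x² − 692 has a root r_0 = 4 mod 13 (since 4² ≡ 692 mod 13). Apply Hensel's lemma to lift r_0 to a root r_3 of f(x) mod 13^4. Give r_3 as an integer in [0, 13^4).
r_3 = 14369 (mod 28561)

Hensel's recurrence: r_{i+1} = r_i − f(r_i)·(f′(r_i))^{-1} mod 13^{i+2}, with f′(x) = 2x. Iterate:
  r_0 = 4 (mod 13)
  r_1 = 4 (mod 169)
  r_2 = 1187 (mod 2197)
  r_3 = 14369 (mod 28561)
Final: r_3 = 14369, and one checks f(r_3) ≡ 0 mod 13^4.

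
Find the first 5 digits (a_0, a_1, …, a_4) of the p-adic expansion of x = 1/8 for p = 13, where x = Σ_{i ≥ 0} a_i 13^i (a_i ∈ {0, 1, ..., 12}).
(a_0, …, a_4) = (5, 11, 4, 11, 4)

v_13(1/8) = 0 (numerator and denominator both coprime to 13), so x ∈ ℤ_13^×. Compute digits iteratively via a_i = x_i mod 13, x_{i+1} = (x_i − a_i)/13, with x_0 = x:
  x_0 = 1/8;  a_0 = 5;  x_1 = (x_0 − 5)/13 = -3/8
  x_1 = -3/8;  a_1 = 11;  x_2 = (x_1 − 11)/13 = -7/8
  x_2 = -7/8;  a_2 = 4;  x_3 = (x_2 − 4)/13 = -3/8
  x_3 = -3/8;  a_3 = 11;  x_4 = (x_3 − 11)/13 = -7/8
  x_4 = -7/8;  a_4 = 4;  x_5 = (x_4 − 4)/13 = -3/8
Digits: (5, 11, 4, 11, 4).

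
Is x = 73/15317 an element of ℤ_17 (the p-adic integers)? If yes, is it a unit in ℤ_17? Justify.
x ∉ ℤ_17 (v_17(x) = -2 < 0)

ℤ_17 = {x ∈ ℚ_17 : v_17(x) ≥ 0} and ℤ_17^× = {x ∈ ℤ_17 : v_17(x) = 0}. Here v_17(73/15317) = v_17(num) − v_17(den) = -2; compare against these criteria.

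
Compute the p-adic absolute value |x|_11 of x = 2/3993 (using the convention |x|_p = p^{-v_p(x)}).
|2/3993|_11 = 1331

Step 1 — compute v_11(x) by factoring powers of 11 out of the numerator and denominator: v_11(2/3993) = -3. Step 2 — apply |x|_p = p^{-v_p(x)} = 11^{3} = 1331.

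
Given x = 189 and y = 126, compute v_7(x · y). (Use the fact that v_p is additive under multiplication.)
v_7(23814) = 2

v_p(x) = 1 (factor: 189 = 7^1 · 27); v_p(y) = 1 (factor: 126 = 7^1 · 18). Additivity: v_p(xy) = v_p(x) + v_p(y) = 1 + 1 = 2. (Direct check: xy = 23814 = 7^2 · (486).)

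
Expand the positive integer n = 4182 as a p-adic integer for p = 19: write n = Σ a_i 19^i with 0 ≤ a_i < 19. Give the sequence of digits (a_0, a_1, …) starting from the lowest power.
(a_0, a_1, …) = (2, 11, 11)

Repeated division by 19 gives the digits low-to-high: 4182 = 2 + 11·19^1 + 11·19^2. Digit sequence: (2, 11, 11).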